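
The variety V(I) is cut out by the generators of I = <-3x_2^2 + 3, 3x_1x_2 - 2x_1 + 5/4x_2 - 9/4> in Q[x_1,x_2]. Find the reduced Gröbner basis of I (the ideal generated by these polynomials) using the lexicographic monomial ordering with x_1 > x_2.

G = {x_1 - 17/20x_2 - 3/20, x_2^2 - 1}

f_1 = -3x_2^2 + 3, LT = x_2^2.
f_2 = 3x_1x_2 - 2x_1 + 5/4x_2 - 9/4, LT = x_1x_2.

S(f_1,f_2): lcm = x_1x_2^2. S = 2/3x_1x_2 - x_1 - 5/12x_2^2 + 3/4x_2.
  reduce S modulo (f_1, f_2):
  remainder -5/9x_1 + 17/36x_2 + 1/12 ≠ 0; add g_3 = -5/9x_1 + 17/36x_2 + 1/12 to the basis.

The other S-polynomials (S(f_1,g_3), S(f_2,g_3)) all reduce to 0 modulo the current basis, so we have a Gröbner basis.
Inter-reduce: drop elements whose leading term is divisible by another's, tail-reduce, and make monic.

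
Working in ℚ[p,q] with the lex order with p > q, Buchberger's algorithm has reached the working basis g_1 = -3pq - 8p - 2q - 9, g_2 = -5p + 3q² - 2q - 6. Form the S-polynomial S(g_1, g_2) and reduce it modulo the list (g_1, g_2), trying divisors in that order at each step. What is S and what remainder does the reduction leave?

S(g_1, g_2) = 8/3p + ⅗q³ - ⅖q² - 8/15q + 3; remainder on division = ⅗q³ + 6/5q² - 8/5q - ⅕.

lcm(LM(g_1), LM(g_2)) = pq.
S = (lcm/LT(g_1))·g_1 − (lcm/LT(g_2))·g_2 = 8/3p + ⅗q³ - ⅖q² - 8/15q + 3.
Reduce S modulo (g_1, g_2) in that order:
  leading term p: subtract (-8/15)·g_2 from 8/3p + ⅗q³ - ⅖q² - 8/15q + 3 → ⅗q³ + 6/5q² - 8/5q - ⅕
  leading term q³: no divisor's leading term divides it; move ⅗q³ to the remainder.
  leading term q²: no divisor's leading term divides it; move 6/5q² to the remainder.
  leading term q: no divisor's leading term divides it; move -8/5q to the remainder.
  leading term 1: no divisor's leading term divides it; move -⅕ to the remainder.
The remainder ⅗q³ + 6/5q² - 8/5q - ⅕ is nonzero, so it would be added as the next basis element.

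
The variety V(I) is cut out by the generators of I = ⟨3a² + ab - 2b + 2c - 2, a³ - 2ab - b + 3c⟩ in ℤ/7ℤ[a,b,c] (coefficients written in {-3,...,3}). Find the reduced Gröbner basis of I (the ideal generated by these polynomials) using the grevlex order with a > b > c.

G = {ab² + 2ab - 2b² + ac + 2bc - a + 3b - c, b³ + 2ac² + 2ab + 3b² + bc - c² + 3a + c + 1, abc + 3b² - 3ac - 2bc + 2c² - a + b + 2c + 2, a² - 2ab - 3b + 3c - 3}

f_1 = 3a² + ab - 2b + 2c - 2, LT = a².
f_2 = a³ - 2ab - b + 3c, LT = a³.

S(f_1,f_2): lcm = a³. S = -2a²b - ab + 3ac - 3a + b - 3c.
  reduce S modulo (f_1, f_2):
  remainder 3ab² - ab + b² + 3ac - bc - 3a + 2b - 3c ≠ 0; add g_3 = 3ab² - ab + b² + 3ac - bc - 3a + 2b - 3c to the basis.

S(f_1,g_3): lcm = a²b². S = -2ab³ - 2a²b + 2ab² - 3b³ - a²c - 2abc + 3b²c + a² - 3ab - 3b² + ac.
  reduce S modulo (f_1, f_2, g_3):
  remainder -2abc + b² - ac - 3bc + 3c² + 2a - 2b + 3c + 3 ≠ 0; add g_4 = -2abc + b² - ac - 3bc + 3c² + 2a - 2b + 3c + 3 to the basis.

S(f_2,g_3): lcm = a³b². S = -2a³b + 2a²b² - 2ab³ - a³c - 2a²bc + a³ - 3a²b - b³ + a²c + 3b²c.
  reduce S modulo (f_1, f_2, g_3, g_4):
  remainder 2b³ - 3ac² - 3ab - b² + 2bc - 2c² - a + 2c + 2 ≠ 0; add g_5 = 2b³ - 3ac² - 3ab - b² + 2bc - 2c² - a + 2c + 2 to the basis.

The other S-polynomials (S(f_1,g_4), S(f_2,g_4), S(g_3,g_4), S(f_1,g_5), S(f_2,g_5), S(g_3,g_5), S(g_4,g_5)) all reduce to 0 modulo the current basis, so we have a Gröbner basis.
Inter-reduce: drop elements whose leading term is divisible by another's, tail-reduce, and make monic.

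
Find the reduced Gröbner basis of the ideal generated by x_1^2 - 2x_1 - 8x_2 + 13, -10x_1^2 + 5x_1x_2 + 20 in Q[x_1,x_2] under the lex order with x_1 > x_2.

G = {x_1 - 4/17x_2^2 + 269/34x_2 - 236/17, x_2^3 - 301/8x_2^2 + 251/2x_2 - 217/2}

Buchberger's algorithm terminates because the ascending chain of leading-term ideals stabilizes.

f_1 = x_1^2 - 2x_1 - 8x_2 + 13, LT = x_1^2.
f_2 = -10x_1^2 + 5x_1x_2 + 20, LT = x_1^2.

S(f_1,f_2): lcm = x_1^2. S = 1/2x_1x_2 - 2x_1 - 8x_2 + 15.
  leading term x_1x_2: no divisor's leading term divides it; move 1/2x_1x_2 to the remainder.
  leading term x_1: no divisor's leading term divides it; move -2x_1 to the remainder.
  leading term x_2: no divisor's leading term divides it; move -8x_2 to the remainder.
  leading term 1: no divisor's leading term divides it; move 15 to the remainder.
  remainder 1/2x_1x_2 - 2x_1 - 8x_2 + 15 ≠ 0; add g_3 = 1/2x_1x_2 - 2x_1 - 8x_2 + 15 to the basis.

S(f_1,g_3): lcm = x_1^2x_2. S = 4x_1^2 + 14x_1x_2 - 30x_1 - 8x_2^2 + 13x_2.
  leading term x_1^2: subtract (4)·f_1 from 4x_1^2 + 14x_1x_2 - 30x_1 - 8x_2^2 + 13x_2 → 14x_1x_2 - 22x_1 - 8x_2^2 + 45x_2 - 52
  leading term x_1x_2: subtract (28)·g_3 from 14x_1x_2 - 22x_1 - 8x_2^2 + 45x_2 - 52 → 34x_1 - 8x_2^2 + 269x_2 - 472
  leading term x_1: no divisor's leading term divides it; move 34x_1 to the remainder.
  leading term x_2^2: no divisor's leading term divides it; move -8x_2^2 to the remainder.
  leading term x_2: no divisor's leading term divides it; move 269x_2 to the remainder.
  leading term 1: no divisor's leading term divides it; move -472 to the remainder.
  remainder 34x_1 - 8x_2^2 + 269x_2 - 472 ≠ 0; add g_4 = 34x_1 - 8x_2^2 + 269x_2 - 472 to the basis.

S(g_3,g_4): lcm = x_1x_2. S = -4x_1 + 4/17x_2^3 - 269/34x_2^2 - 36/17x_2 + 30.
  leading term x_1: subtract (-2/17)·g_4 from -4x_1 + 4/17x_2^3 - 269/34x_2^2 - 36/17x_2 + 30 → 4/17x_2^3 - 301/34x_2^2 + 502/17x_2 - 434/17
  leading term x_2^3: no divisor's leading term divides it; move 4/17x_2^3 to the remainder.
  leading term x_2^2: no divisor's leading term divides it; move -301/34x_2^2 to the remainder.
  leading term x_2: no divisor's leading term divides it; move 502/17x_2 to the remainder.
  leading term 1: no divisor's leading term divides it; move -434/17 to the remainder.
  remainder 4/17x_2^3 - 301/34x_2^2 + 502/17x_2 - 434/17 ≠ 0; add g_5 = 4/17x_2^3 - 301/34x_2^2 + 502/17x_2 - 434/17 to the basis.

The other S-polynomials (S(f_2,g_3), S(f_1,g_4), S(f_2,g_4), S(f_1,g_5), S(f_2,g_5), S(g_3,g_5), S(g_4,g_5)) all reduce to 0 modulo the current basis, so we have a Gröbner basis.
Inter-reduce: drop elements whose leading term is divisible by another's, tail-reduce, and make monic.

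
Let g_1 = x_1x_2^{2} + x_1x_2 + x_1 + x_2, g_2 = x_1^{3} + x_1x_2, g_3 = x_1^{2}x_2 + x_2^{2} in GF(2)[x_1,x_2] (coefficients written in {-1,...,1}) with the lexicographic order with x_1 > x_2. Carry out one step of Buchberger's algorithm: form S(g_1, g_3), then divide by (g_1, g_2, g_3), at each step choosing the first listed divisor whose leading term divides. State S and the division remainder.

lcm(LM(g_1), LM(g_3)) = x_1^{2}x_2^{2}.
S = (lcm/LT(g_1))·g_1 − (lcm/LT(g_3))·g_3 = x_1^{2}x_2 + x_1^{2} + x_1x_2 + x_2^{3}.
Reduce S modulo (g_1, g_2, g_3) in that order:
  leading term x_1^{2}x_2: subtract (1)·g_3 from x_1^{2}x_2 + x_1^{2} + x_1x_2 + x_2^{3} → x_1^{2} + x_1x_2 + x_2^{3} + x_2^{2}
  leading term x_1^{2}: no divisor's leading term divides it; move x_1^{2} to the remainder.
  leading term x_1x_2: no divisor's leading term divides it; move x_1x_2 to the remainder.
  leading term x_2^{3}: no divisor's leading term divides it; move x_2^{3} to the remainder.
  leading term x_2^{2}: no divisor's leading term divides it; move x_2^{2} to the remainder.
The remainder x_1^{2} + x_1x_2 + x_2^{3} + x_2^{2} is nonzero, so it would be added as the next basis element.

S(g_1, g_3) = x_1^{2}x_2 + x_1^{2} + x_1x_2 + x_2^{3}; remainder on division = x_1^{2} + x_1x_2 + x_2^{3} + x_2^{2}.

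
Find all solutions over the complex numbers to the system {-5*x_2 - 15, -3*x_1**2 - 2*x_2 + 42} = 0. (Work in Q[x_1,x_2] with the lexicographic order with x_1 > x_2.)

Compute a lex Gröbner basis by Buchberger's algorithm.
f_1 = -5*x_2 - 15, LT = x_2.
f_2 = -3*x_1**2 - 2*x_2 + 42, LT = x_1**2.

S(f_1,f_2): leading monomials are coprime, so the S-polynomial reduces to 0 (Buchberger's first criterion).
Every S-polynomial of the final basis reduces to 0, so we have a Gröbner basis.
Inter-reduce: drop elements whose leading term is divisible by another's, tail-reduce, and make monic.
Reduced Gröbner basis: {x_1**2 - 16, x_2 + 3}.

From the last basis element, x_2 + 3 = 0, so x_2 takes values in {-3}. Each choice, substituted upward through the basis, yields the corresponding point(s) of the solution set.
  x_2 = -3: the earlier basis element becomes x_1**2 - 16 = 0, giving x_1 = -4, 4 — points (-4, -3), (4, -3).
Each listed point satisfies every original equation (direct substitution).

{(-4, -3), (4, -3)}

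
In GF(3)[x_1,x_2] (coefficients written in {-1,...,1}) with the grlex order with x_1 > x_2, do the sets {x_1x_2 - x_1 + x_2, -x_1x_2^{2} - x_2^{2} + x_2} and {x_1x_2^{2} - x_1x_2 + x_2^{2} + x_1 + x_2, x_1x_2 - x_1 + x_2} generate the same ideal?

Yes, the ideals are equal.

Equality of ideals is decidable: compute both reduced Gröbner bases (unique for the ordering) and check whether they agree.
Buchberger on the first generating set:
f_1 = x_1x_2 - x_1 + x_2, LT = x_1x_2.
f_2 = -x_1x_2^{2} - x_2^{2} + x_2, LT = x_1x_2^{2}.

S(f_1,f_2): lcm = x_1x_2^{2}. S = -x_1x_2 + x_2.
  leading term x_1x_2: subtract (-1)·f_1 from -x_1x_2 + x_2 → -x_1 - x_2
  leading term x_1: no divisor's leading term divides it; move -x_1 to the remainder.
  leading term x_2: no divisor's leading term divides it; move -x_2 to the remainder.
  remainder -x_1 - x_2 ≠ 0; add g_3 = -x_1 - x_2 to the basis.

S(f_1,g_3): lcm = x_1x_2. S = -x_2^{2} - x_1 + x_2.
  leading term x_2^{2}: no divisor's leading term divides it; move -x_2^{2} to the remainder.
  leading term x_1: subtract (1)·g_3 from -x_1 + x_2 → -x_2
  leading term x_2: no divisor's leading term divides it; move -x_2 to the remainder.
  remainder -x_2^{2} - x_2 ≠ 0; add g_4 = -x_2^{2} - x_2 to the basis.

S(f_2,g_3): lcm = x_1x_2^{2}. S = -x_2^{3} + x_2^{2} - x_2.
  leading term x_2^{3}: subtract (x_2)·g_4 from -x_2^{3} + x_2^{2} - x_2 → -x_2^{2} - x_2
  leading term x_2^{2}: subtract (1)·g_4 from -x_2^{2} - x_2 → 0
  remainder 0.

S(f_1,g_4): lcm = x_1x_2^{2}. S = x_1x_2 + x_2^{2}.
  leading term x_1x_2: subtract (1)·f_1 from x_1x_2 + x_2^{2} → x_2^{2} + x_1 - x_2
  leading term x_2^{2}: subtract (-1)·g_4 from x_2^{2} + x_1 - x_2 → x_1 + x_2
  leading term x_1: subtract (-1)·g_3 from x_1 + x_2 → 0
  remainder 0.

S(f_2,g_4): lcm = x_1x_2^{2}. S = -x_1x_2 + x_2^{2} - x_2.
  leading term x_1x_2: subtract (-1)·f_1 from -x_1x_2 + x_2^{2} - x_2 → x_2^{2} - x_1
  leading term x_2^{2}: subtract (-1)·g_4 from x_2^{2} - x_1 → -x_1 - x_2
  leading term x_1: subtract (1)·g_3 from -x_1 - x_2 → 0
  remainder 0.

S(g_3,g_4): leading monomials are coprime, so the S-polynomial reduces to 0 (Buchberger's first criterion).
Every S-polynomial of the final basis reduces to 0, so we have a Gröbner basis.
Inter-reduce: drop elements whose leading term is divisible by another's, tail-reduce, and make monic.
Reduced Gröbner basis: {x_2^{2} + x_2, x_1 + x_2}.

Buchberger on the second generating set:
h_1 = x_1x_2^{2} - x_1x_2 + x_2^{2} + x_1 + x_2, LT = x_1x_2^{2}.
h_2 = x_1x_2 - x_1 + x_2, LT = x_1x_2.

S(h_1,h_2): lcm = x_1x_2^{2}. S = x_1 + x_2.
  leading term x_1: no divisor's leading term divides it; move x_1 to the remainder.
  leading term x_2: no divisor's leading term divides it; move x_2 to the remainder.
  remainder x_1 + x_2 ≠ 0; add k_3 = x_1 + x_2 to the basis.

S(h_1,k_3): lcm = x_1x_2^{2}. S = -x_2^{3} - x_1x_2 + x_2^{2} + x_1 + x_2.
  leading term x_2^{3}: no divisor's leading term divides it; move -x_2^{3} to the remainder.
  leading term x_1x_2: subtract (-1)·h_2 from -x_1x_2 + x_2^{2} + x_1 + x_2 → x_2^{2} - x_2
  leading term x_2^{2}: no divisor's leading term divides it; move x_2^{2} to the remainder.
  leading term x_2: no divisor's leading term divides it; move -x_2 to the remainder.
  remainder -x_2^{3} + x_2^{2} - x_2 ≠ 0; add k_4 = -x_2^{3} + x_2^{2} - x_2 to the basis.

S(h_2,k_3): lcm = x_1x_2. S = -x_2^{2} - x_1 + x_2.
  leading term x_2^{2}: no divisor's leading term divides it; move -x_2^{2} to the remainder.
  leading term x_1: subtract (-1)·k_3 from -x_1 + x_2 → -x_2
  leading term x_2: no divisor's leading term divides it; move -x_2 to the remainder.
  remainder -x_2^{2} - x_2 ≠ 0; add k_5 = -x_2^{2} - x_2 to the basis.

S(h_1,k_4): lcm = x_1x_2^{3}. S = x_2^{3} + x_2^{2}.
  leading term x_2^{3}: subtract (-1)·k_4 from x_2^{3} + x_2^{2} → -x_2^{2} - x_2
  leading term x_2^{2}: subtract (1)·k_5 from -x_2^{2} - x_2 → 0
  remainder 0.

S(h_2,k_4): lcm = x_1x_2^{3}. S = x_2^{3} - x_1x_2.
  leading term x_2^{3}: subtract (-1)·k_4 from x_2^{3} - x_1x_2 → -x_1x_2 + x_2^{2} - x_2
  leading term x_1x_2: subtract (-1)·h_2 from -x_1x_2 + x_2^{2} - x_2 → x_2^{2} - x_1
  leading term x_2^{2}: subtract (-1)·k_5 from x_2^{2} - x_1 → -x_1 - x_2
  leading term x_1: subtract (-1)·k_3 from -x_1 - x_2 → 0
  remainder 0.

S(k_3,k_4): leading monomials are coprime, so the S-polynomial reduces to 0 (Buchberger's first criterion).
S(h_1,k_5): lcm = x_1x_2^{2}. S = x_1x_2 + x_2^{2} + x_1 + x_2.
  leading term x_1x_2: subtract (1)·h_2 from x_1x_2 + x_2^{2} + x_1 + x_2 → x_2^{2} - x_1
  leading term x_2^{2}: subtract (-1)·k_5 from x_2^{2} - x_1 → -x_1 - x_2
  leading term x_1: subtract (-1)·k_3 from -x_1 - x_2 → 0
  remainder 0.

S(h_2,k_5): lcm = x_1x_2^{2}. S = x_1x_2 + x_2^{2}.
  leading term x_1x_2: subtract (1)·h_2 from x_1x_2 + x_2^{2} → x_2^{2} + x_1 - x_2
  leading term x_2^{2}: subtract (-1)·k_5 from x_2^{2} + x_1 - x_2 → x_1 + x_2
  leading term x_1: subtract (1)·k_3 from x_1 + x_2 → 0
  remainder 0.

S(k_3,k_5): leading monomials are coprime, so the S-polynomial reduces to 0 (Buchberger's first criterion).
S(k_4,k_5): lcm = x_2^{3}. S = x_2^{2} + x_2.
  leading term x_2^{2}: subtract (-1)·k_5 from x_2^{2} + x_2 → 0
  remainder 0.

Every S-polynomial of the final basis reduces to 0, so we have a Gröbner basis.
Inter-reduce: drop elements whose leading term is divisible by another's, tail-reduce, and make monic.
Reduced Gröbner basis: {x_2^{2} + x_2, x_1 + x_2}.

These coincide, so the ideals are equal.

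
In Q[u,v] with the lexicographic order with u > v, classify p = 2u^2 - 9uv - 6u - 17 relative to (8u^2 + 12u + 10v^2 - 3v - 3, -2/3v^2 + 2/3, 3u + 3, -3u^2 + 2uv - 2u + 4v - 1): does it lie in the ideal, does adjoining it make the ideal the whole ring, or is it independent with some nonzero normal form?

First compute the reduced Gröbner basis of I by Buchberger's algorithm.
f_1 = 8u^2 + 12u + 10v^2 - 3v - 3, LT = u^2.
f_2 = -2/3v^2 + 2/3, LT = v^2.
f_3 = 3u + 3, LT = u.
f_4 = -3u^2 + 2uv - 2u + 4v - 1, LT = u^2.

S(f_1,f_3): lcm = u^2. S = 1/2u + 5/4v^2 - 3/8v - 3/8.
  leading term u: subtract (1/6)·f_3 from 1/2u + 5/4v^2 - 3/8v - 3/8 → 5/4v^2 - 3/8v - 7/8
  leading term v^2: subtract (-15/8)·f_2 from 5/4v^2 - 3/8v - 7/8 → -3/8v + 3/8
  leading term v: no divisor's leading term divides it; move -3/8v to the remainder.
  leading term 1: no divisor's leading term divides it; move 3/8 to the remainder.
  remainder -3/8v + 3/8 ≠ 0; add h_5 = -3/8v + 3/8 to the basis.

The other S-polynomials (S(f_1,f_2), S(f_1,f_4), S(f_2,f_3), S(f_2,f_4), S(f_3,f_4), S(f_1,h_5), S(f_2,h_5), S(f_3,h_5), S(f_4,h_5)) all reduce to 0 modulo the current basis, so we have a Gröbner basis.
Inter-reduce: drop elements whose leading term is divisible by another's, tail-reduce, and make monic.
Reduced Gröbner basis: {u + 1, v - 1}.
Label its elements g_1 = u + 1, g_2 = v - 1.

Reduce p = 2u^2 - 9uv - 6u - 17 modulo G:
  leading term u^2: subtract (2u)·g_1 from 2u^2 - 9uv - 6u - 17 → -9uv - 8u - 17
  leading term uv: subtract (-9v)·g_1 from -9uv - 8u - 17 → -8u + 9v - 17
  leading term u: subtract (-8)·g_1 from -8u + 9v - 17 → 9v - 9
  leading term v: subtract (9)·g_2 from 9v - 9 → 0
  normal form = 0.
Since the normal form is 0, p ∈ I.

2u^2 - 9uv - 6u - 17 lies in I (it reduces to 0).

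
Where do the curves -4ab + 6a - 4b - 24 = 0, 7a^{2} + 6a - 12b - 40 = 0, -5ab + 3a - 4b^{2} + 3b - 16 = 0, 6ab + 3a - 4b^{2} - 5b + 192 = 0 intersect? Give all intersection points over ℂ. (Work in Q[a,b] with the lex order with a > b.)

{(-4, 4)}

Compute a lex Gröbner basis by Buchberger's algorithm.
f_1 = -4ab + 6a - 4b - 24, LT = ab.
f_2 = 7a^{2} + 6a - 12b - 40, LT = a^{2}.
f_3 = -5ab + 3a - 4b^{2} + 3b - 16, LT = ab.
f_4 = 6ab + 3a - 4b^{2} - 5b + 192, LT = ab.

S(f_1,f_2): lcm = a^{2}b. S = -\tfrac{3}{2}a^{2} + \tfrac{1}{7}ab + 6a + \tfrac{12}{7}b^{2} + \tfrac{40}{7}b.
  reduce S modulo (f_1, f_2, f_3, f_4):
  remainder \tfrac{15}{2}a + \tfrac{12}{7}b^{2} + 3b - \tfrac{66}{7} ≠ 0; add h_5 = \tfrac{15}{2}a + \tfrac{12}{7}b^{2} + 3b - \tfrac{66}{7} to the basis.

S(f_1,f_3): lcm = ab. S = -\tfrac{9}{10}a - \tfrac{4}{5}b^{2} + \tfrac{8}{5}b + \tfrac{14}{5}.
  reduce S modulo (f_1, f_2, f_3, f_4, h_5):
  remainder -\tfrac{104}{175}b^{2} + \tfrac{49}{25}b + \tfrac{292}{175} ≠ 0; add h_6 = -\tfrac{104}{175}b^{2} + \tfrac{49}{25}b + \tfrac{292}{175} to the basis.

S(f_1,f_4): lcm = ab. S = -2a + \tfrac{2}{3}b^{2} + \tfrac{11}{6}b - 26.
  reduce S modulo (f_1, f_2, f_3, f_4, h_5, h_6):
  remainder \tfrac{989}{156}b - \tfrac{989}{39} ≠ 0; add h_7 = \tfrac{989}{156}b - \tfrac{989}{39} to the basis.

The other S-polynomials (S(f_2,f_3), S(f_2,f_4), S(f_3,f_4), S(f_1,h_5), S(f_2,h_5), S(f_3,h_5), S(f_4,h_5), S(f_1,h_6), S(f_2,h_6), S(f_3,h_6), S(f_4,h_6), S(h_5,h_6), S(f_1,h_7), S(f_2,h_7), S(f_3,h_7), S(f_4,h_7), S(h_5,h_7), S(h_6,h_7)) all reduce to 0 modulo the current basis, so we have a Gröbner basis.
Inter-reduce: drop elements whose leading term is divisible by another's, tail-reduce, and make monic.
Reduced Gröbner basis: {a + 4, b - 4}.

The lex basis is triangular: the last element involves only b. Solving b - 4 = 0 gives b ∈ {4}; substituting each value into the earlier elements determines the remaining variables.
  b = 4: the earlier basis element becomes a + 4 = 0, giving a = -4 — point (-4, 4).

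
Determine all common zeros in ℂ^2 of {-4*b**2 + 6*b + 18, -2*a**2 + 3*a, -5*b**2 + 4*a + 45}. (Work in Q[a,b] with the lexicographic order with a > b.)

{(0, 3)}

Compute a lex Gröbner basis by Buchberger's algorithm.
f_1 = -4*b**2 + 6*b + 18, LT = b**2.
f_2 = -2*a**2 + 3*a, LT = a**2.
f_3 = 4*a - 5*b**2 + 45, LT = a.

S(f_1,f_2): leading monomials are coprime, so the S-polynomial reduces to 0 (Buchberger's first criterion).
S(f_1,f_3): leading monomials are coprime, so the S-polynomial reduces to 0 (Buchberger's first criterion).
S(f_2,f_3): lcm = a**2. S = 5/4*a*b**2 - 51/4*a.
  leading term a*b**2: subtract (-5/16*a)·f_1 from 5/4*a*b**2 - 51/4*a → 15/8*a*b - 57/8*a
  leading term a*b: subtract (15/32*b)·f_3 from 15/8*a*b - 57/8*a → -57/8*a + 75/32*b**3 - 675/32*b
  leading term a: subtract (-57/32)·f_3 from -57/8*a + 75/32*b**3 - 675/32*b → 75/32*b**3 - 285/32*b**2 - 675/32*b + 2565/32
  leading term b**3: subtract (-75/128*b)·f_1 from 75/32*b**3 - 285/32*b**2 - 675/32*b + 2565/32 → -345/64*b**2 - 675/64*b + 2565/32
  leading term b**2: subtract (345/256)·f_1 from -345/64*b**2 - 675/64*b + 2565/32 → -2385/128*b + 7155/128
  leading term b: no divisor's leading term divides it; move -2385/128*b to the remainder.
  leading term 1: no divisor's leading term divides it; move 7155/128 to the remainder.
  remainder -2385/128*b + 7155/128 ≠ 0; add h_4 = -2385/128*b + 7155/128 to the basis.

S(f_1,h_4): lcm = b**2. S = 3/2*b - 9/2.
  leading term b: subtract (-64/795)·h_4 from 3/2*b - 9/2 → 0
  remainder 0.

S(f_2,h_4): leading monomials are coprime, so the S-polynomial reduces to 0 (Buchberger's first criterion).
S(f_3,h_4): leading monomials are coprime, so the S-polynomial reduces to 0 (Buchberger's first criterion).
Every S-polynomial of the final basis reduces to 0, so we have a Gröbner basis.
Inter-reduce: drop elements whose leading term is divisible by another's, tail-reduce, and make monic.
Reduced Gröbner basis: {a, b - 3}.

Since the basis is lex-ordered, b - 3 is univariate in b. Its roots are {3}. Back-substituting each root into the other basis elements fixes the other coordinates.
  b = 3: the earlier basis element becomes a = 0, giving a = 0 — point (0, 3).
Check: every point annihilates each of the original generators.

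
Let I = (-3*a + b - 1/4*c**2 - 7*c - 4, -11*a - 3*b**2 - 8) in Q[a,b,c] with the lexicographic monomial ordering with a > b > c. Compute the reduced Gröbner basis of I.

G = {a - 1/3*b + 1/12*c**2 + 7/3*c + 4/3, b**2 + 11/9*b - 11/36*c**2 - 77/9*c - 20/9}

f_1 = -3*a + b - 1/4*c**2 - 7*c - 4, LT = a.
f_2 = -11*a - 3*b**2 - 8, LT = a.

S(f_1,f_2): lcm = a. S = -3/11*b**2 - 1/3*b + 1/12*c**2 + 7/3*c + 20/33.
  leading term b**2: no divisor's leading term divides it; move -3/11*b**2 to the remainder.
  leading term b: no divisor's leading term divides it; move -1/3*b to the remainder.
  leading term c**2: no divisor's leading term divides it; move 1/12*c**2 to the remainder.
  leading term c: no divisor's leading term divides it; move 7/3*c to the remainder.
  leading term 1: no divisor's leading term divides it; move 20/33 to the remainder.
  remainder -3/11*b**2 - 1/3*b + 1/12*c**2 + 7/3*c + 20/33 ≠ 0; add g_3 = -3/11*b**2 - 1/3*b + 1/12*c**2 + 7/3*c + 20/33 to the basis.

The other S-polynomials (S(f_1,g_3), S(f_2,g_3)) all reduce to 0 modulo the current basis, so we have a Gröbner basis.
Inter-reduce: drop elements whose leading term is divisible by another's, tail-reduce, and make monic.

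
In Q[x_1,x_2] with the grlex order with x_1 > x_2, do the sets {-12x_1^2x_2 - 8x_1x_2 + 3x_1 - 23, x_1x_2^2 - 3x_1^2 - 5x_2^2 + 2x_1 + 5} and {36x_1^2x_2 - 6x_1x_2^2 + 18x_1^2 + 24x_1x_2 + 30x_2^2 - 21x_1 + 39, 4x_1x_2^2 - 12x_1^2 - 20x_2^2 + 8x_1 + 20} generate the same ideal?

Equality of ideals is decidable: compute both reduced Gröbner bases (unique for the ordering) and check whether they agree.
Buchberger on the first generating set:
f_1 = -12x_1^2x_2 - 8x_1x_2 + 3x_1 - 23, LT = x_1^2x_2.
f_2 = x_1x_2^2 - 3x_1^2 - 5x_2^2 + 2x_1 + 5, LT = x_1x_2^2.

S(f_1,f_2): lcm = x_1^2x_2^2. S = 3x_1^3 + 17/3x_1x_2^2 - 2x_1^2 - 1/4x_1x_2 - 5x_1 + 23/12x_2.
  leading term x_1^3: no divisor's leading term divides it; move 3x_1^3 to the remainder.
  leading term x_1x_2^2: subtract (17/3)·f_2 from 17/3x_1x_2^2 - 2x_1^2 - 1/4x_1x_2 - 5x_1 + 23/12x_2 → 15x_1^2 - 1/4x_1x_2 + 85/3x_2^2 - 49/3x_1 + 23/12x_2 - 85/3
  leading term x_1^2: no divisor's leading term divides it; move 15x_1^2 to the remainder.
  leading term x_1x_2: no divisor's leading term divides it; move -1/4x_1x_2 to the remainder.
  leading term x_2^2: no divisor's leading term divides it; move 85/3x_2^2 to the remainder.
  leading term x_1: no divisor's leading term divides it; move -49/3x_1 to the remainder.
  leading term x_2: no divisor's leading term divides it; move 23/12x_2 to the remainder.
  leading term 1: no divisor's leading term divides it; move -85/3 to the remainder.
  remainder 3x_1^3 + 15x_1^2 - 1/4x_1x_2 + 85/3x_2^2 - 49/3x_1 + 23/12x_2 - 85/3 ≠ 0; add g_3 = 3x_1^3 + 15x_1^2 - 1/4x_1x_2 + 85/3x_2^2 - 49/3x_1 + 23/12x_2 - 85/3 to the basis.

S(f_1,g_3): lcm = x_1^3x_2. S = -13/3x_1^2x_2 + 1/12x_1x_2^2 - 85/9x_2^3 - 1/4x_1^2 + 49/9x_1x_2 - 23/36x_2^2 + 23/12x_1 + 85/9x_2.
  leading term x_1^2x_2: subtract (13/36)·f_1 from -13/3x_1^2x_2 + 1/12x_1x_2^2 - 85/9x_2^3 - 1/4x_1^2 + 49/9x_1x_2 - 23/36x_2^2 + 23/12x_1 + 85/9x_2 → 1/12x_1x_2^2 - 85/9x_2^3 - 1/4x_1^2 + 25/3x_1x_2 - 23/36x_2^2 + 5/6x_1 + 85/9x_2 + 299/36
  leading term x_1x_2^2: subtract (1/12)·f_2 from 1/12x_1x_2^2 - 85/9x_2^3 - 1/4x_1^2 + 25/3x_1x_2 - 23/36x_2^2 + 5/6x_1 + 85/9x_2 + 299/36 → -85/9x_2^3 + 25/3x_1x_2 - 2/9x_2^2 + 2/3x_1 + 85/9x_2 + 71/9
  leading term x_2^3: no divisor's leading term divides it; move -85/9x_2^3 to the remainder.
  leading term x_1x_2: no divisor's leading term divides it; move 25/3x_1x_2 to the remainder.
  leading term x_2^2: no divisor's leading term divides it; move -2/9x_2^2 to the remainder.
  leading term x_1: no divisor's leading term divides it; move 2/3x_1 to the remainder.
  leading term x_2: no divisor's leading term divides it; move 85/9x_2 to the remainder.
  leading term 1: no divisor's leading term divides it; move 71/9 to the remainder.
  remainder -85/9x_2^3 + 25/3x_1x_2 - 2/9x_2^2 + 2/3x_1 + 85/9x_2 + 71/9 ≠ 0; add g_4 = -85/9x_2^3 + 25/3x_1x_2 - 2/9x_2^2 + 2/3x_1 + 85/9x_2 + 71/9 to the basis.

The other S-polynomials (S(f_2,g_3), S(f_1,g_4), S(f_2,g_4), S(g_3,g_4)) all reduce to 0 modulo the current basis, so we have a Gröbner basis.
Inter-reduce: drop elements whose leading term is divisible by another's, tail-reduce, and make monic.
Reduced Gröbner basis: {x_1^3 + 5x_1^2 - 1/12x_1x_2 + 85/9x_2^2 - 49/9x_1 + 23/36x_2 - 85/9, x_1^2x_2 + 2/3x_1x_2 - 1/4x_1 + 23/12, x_1x_2^2 - 3x_1^2 - 5x_2^2 + 2x_1 + 5, x_2^3 - 15/17x_1x_2 + 2/85x_2^2 - 6/85x_1 - x_2 - 71/85}.

Buchberger on the second generating set:
h_1 = 36x_1^2x_2 - 6x_1x_2^2 + 18x_1^2 + 24x_1x_2 + 30x_2^2 - 21x_1 + 39, LT = x_1^2x_2.
h_2 = 4x_1x_2^2 - 12x_1^2 - 20x_2^2 + 8x_1 + 20, LT = x_1x_2^2.

S(h_1,h_2): lcm = x_1^2x_2^2. S = -1/6x_1x_2^3 + 3x_1^3 + 1/2x_1^2x_2 + 17/3x_1x_2^2 + 5/6x_2^3 - 2x_1^2 - 7/12x_1x_2 - 5x_1 + 13/12x_2.
  leading term x_1x_2^3: subtract (-1/24x_2)·h_2 from -1/6x_1x_2^3 + 3x_1^3 + 1/2x_1^2x_2 + 17/3x_1x_2^2 + 5/6x_2^3 - 2x_1^2 - 7/12x_1x_2 - 5x_1 + 13/12x_2 → 3x_1^3 + 17/3x_1x_2^2 - 2x_1^2 - 1/4x_1x_2 - 5x_1 + 23/12x_2
  leading term x_1^3: no divisor's leading term divides it; move 3x_1^3 to the remainder.
  leading term x_1x_2^2: subtract (17/12)·h_2 from 17/3x_1x_2^2 - 2x_1^2 - 1/4x_1x_2 - 5x_1 + 23/12x_2 → 15x_1^2 - 1/4x_1x_2 + 85/3x_2^2 - 49/3x_1 + 23/12x_2 - 85/3
  leading term x_1^2: no divisor's leading term divides it; move 15x_1^2 to the remainder.
  leading term x_1x_2: no divisor's leading term divides it; move -1/4x_1x_2 to the remainder.
  leading term x_2^2: no divisor's leading term divides it; move 85/3x_2^2 to the remainder.
  leading term x_1: no divisor's leading term divides it; move -49/3x_1 to the remainder.
  leading term x_2: no divisor's leading term divides it; move 23/12x_2 to the remainder.
  leading term 1: no divisor's leading term divides it; move -85/3 to the remainder.
  remainder 3x_1^3 + 15x_1^2 - 1/4x_1x_2 + 85/3x_2^2 - 49/3x_1 + 23/12x_2 - 85/3 ≠ 0; add k_3 = 3x_1^3 + 15x_1^2 - 1/4x_1x_2 + 85/3x_2^2 - 49/3x_1 + 23/12x_2 - 85/3 to the basis.

S(h_1,k_3): lcm = x_1^3x_2. S = -1/6x_1^2x_2^2 + 1/2x_1^3 - 13/3x_1^2x_2 + 11/12x_1x_2^2 - 85/9x_2^3 - 7/12x_1^2 + 49/9x_1x_2 - 23/36x_2^2 + 13/12x_1 + 85/9x_2.
  leading term x_1^2x_2^2: subtract (-1/216x_2)·h_1 from -1/6x_1^2x_2^2 + 1/2x_1^3 - 13/3x_1^2x_2 + 11/12x_1x_2^2 - 85/9x_2^3 - 7/12x_1^2 + 49/9x_1x_2 - 23/36x_2^2 + 13/12x_1 + 85/9x_2 → -1/36x_1x_2^3 + 1/2x_1^3 - 17/4x_1^2x_2 + 37/36x_1x_2^2 - 335/36x_2^3 - 7/12x_1^2 + 385/72x_1x_2 - 23/36x_2^2 + 13/12x_1 + 77/8x_2
  leading term x_1x_2^3: subtract (-1/144x_2)·h_2 from -1/36x_1x_2^3 + 1/2x_1^3 - 17/4x_1^2x_2 + 37/36x_1x_2^2 - 335/36x_2^3 - 7/12x_1^2 + 385/72x_1x_2 - 23/36x_2^2 + 13/12x_1 + 77/8x_2 → 1/2x_1^3 - 13/3x_1^2x_2 + 37/36x_1x_2^2 - 85/9x_2^3 - 7/12x_1^2 + 389/72x_1x_2 - 23/36x_2^2 + 13/12x_1 + 703/72x_2
  leading term x_1^3: subtract (1/6)·k_3 from 1/2x_1^3 - 13/3x_1^2x_2 + 37/36x_1x_2^2 - 85/9x_2^3 - 7/12x_1^2 + 389/72x_1x_2 - 23/36x_2^2 + 13/12x_1 + 703/72x_2 → -13/3x_1^2x_2 + 37/36x_1x_2^2 - 85/9x_2^3 - 37/12x_1^2 + 49/9x_1x_2 - 193/36x_2^2 + 137/36x_1 + 85/9x_2 + 85/18
  leading term x_1^2x_2: subtract (-13/108)·h_1 from -13/3x_1^2x_2 + 37/36x_1x_2^2 - 85/9x_2^3 - 37/12x_1^2 + 49/9x_1x_2 - 193/36x_2^2 + 137/36x_1 + 85/9x_2 + 85/18 → 11/36x_1x_2^2 - 85/9x_2^3 - 11/12x_1^2 + 25/3x_1x_2 - 7/4x_2^2 + 23/18x_1 + 85/9x_2 + 113/12
  leading term x_1x_2^2: subtract (11/144)·h_2 from 11/36x_1x_2^2 - 85/9x_2^3 - 11/12x_1^2 + 25/3x_1x_2 - 7/4x_2^2 + 23/18x_1 + 85/9x_2 + 113/12 → -85/9x_2^3 + 25/3x_1x_2 - 2/9x_2^2 + 2/3x_1 + 85/9x_2 + 71/9
  leading term x_2^3: no divisor's leading term divides it; move -85/9x_2^3 to the remainder.
  leading term x_1x_2: no divisor's leading term divides it; move 25/3x_1x_2 to the remainder.
  leading term x_2^2: no divisor's leading term divides it; move -2/9x_2^2 to the remainder.
  leading term x_1: no divisor's leading term divides it; move 2/3x_1 to the remainder.
  leading term x_2: no divisor's leading term divides it; move 85/9x_2 to the remainder.
  leading term 1: no divisor's leading term divides it; move 71/9 to the remainder.
  remainder -85/9x_2^3 + 25/3x_1x_2 - 2/9x_2^2 + 2/3x_1 + 85/9x_2 + 71/9 ≠ 0; add k_4 = -85/9x_2^3 + 25/3x_1x_2 - 2/9x_2^2 + 2/3x_1 + 85/9x_2 + 71/9 to the basis.

The other S-polynomials (S(h_2,k_3), S(h_1,k_4), S(h_2,k_4), S(k_3,k_4)) all reduce to 0 modulo the current basis, so we have a Gröbner basis.
Inter-reduce: drop elements whose leading term is divisible by another's, tail-reduce, and make monic.
Reduced Gröbner basis: {x_1^3 + 5x_1^2 - 1/12x_1x_2 + 85/9x_2^2 - 49/9x_1 + 23/36x_2 - 85/9, x_1^2x_2 + 2/3x_1x_2 - 1/4x_1 + 23/12, x_1x_2^2 - 3x_1^2 - 5x_2^2 + 2x_1 + 5, x_2^3 - 15/17x_1x_2 + 2/85x_2^2 - 6/85x_1 - x_2 - 71/85}.

These coincide, so the ideals are equal.
The choice of monomial ordering does not affect the verdict — as long as both bases are computed under the same ordering, their equality decides ideal equality.

Yes, the ideals are equal.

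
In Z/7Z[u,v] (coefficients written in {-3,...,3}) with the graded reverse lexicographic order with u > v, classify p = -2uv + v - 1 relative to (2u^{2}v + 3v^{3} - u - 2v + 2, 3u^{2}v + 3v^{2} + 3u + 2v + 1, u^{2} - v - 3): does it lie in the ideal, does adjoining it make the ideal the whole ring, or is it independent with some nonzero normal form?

-2uv + v - 1 lies in I (it reduces to 0).

First compute the reduced Gröbner basis of I by Buchberger's algorithm.
f_1 = 2u^{2}v + 3v^{3} - u - 2v + 2, LT = u^{2}v.
f_2 = 3u^{2}v + 3v^{2} + 3u + 2v + 1, LT = u^{2}v.
f_3 = u^{2} - v - 3, LT = u^{2}.

S(f_1,f_2): lcm = u^{2}v. S = -2v^{3} - v^{2} + 2u + 3v + 3.
  leading term v^{3}: no divisor's leading term divides it; move -2v^{3} to the remainder.
  leading term v^{2}: no divisor's leading term divides it; move -v^{2} to the remainder.
  leading term u: no divisor's leading term divides it; move 2u to the remainder.
  leading term v: no divisor's leading term divides it; move 3v to the remainder.
  leading term 1: no divisor's leading term divides it; move 3 to the remainder.
  remainder -2v^{3} - v^{2} + 2u + 3v + 3 ≠ 0; add h_4 = -2v^{3} - v^{2} + 2u + 3v + 3 to the basis.

S(f_1,f_3): lcm = u^{2}v. S = -2v^{3} + v^{2} + 3u + 2v + 1.
  leading term v^{3}: subtract (1)·h_4 from -2v^{3} + v^{2} + 3u + 2v + 1 → 2v^{2} + u - v - 2
  leading term v^{2}: no divisor's leading term divides it; move 2v^{2} to the remainder.
  leading term u: no divisor's leading term divides it; move u to the remainder.
  leading term v: no divisor's leading term divides it; move -v to the remainder.
  leading term 1: no divisor's leading term divides it; move -2 to the remainder.
  remainder 2v^{2} + u - v - 2 ≠ 0; add h_5 = 2v^{2} + u - v - 2 to the basis.

S(f_1,h_4): lcm = u^{2}v^{3}. S = -2v^{5} + 3u^{2}v^{2} + u^{3} - 2u^{2}v + 3uv^{2} - v^{3} - 2u^{2} + v^{2}.
  leading term v^{5}: subtract (v^{2})·h_4 from -2v^{5} + 3u^{2}v^{2} + u^{3} - 2u^{2}v + 3uv^{2} - v^{3} - 2u^{2} + v^{2} → 3u^{2}v^{2} + v^{4} + u^{3} - 2u^{2}v + uv^{2} + 3v^{3} - 2u^{2} - 2v^{2}
  leading term u^{2}v^{2}: subtract (-2v)·f_1 from 3u^{2}v^{2} + v^{4} + u^{3} - 2u^{2}v + uv^{2} + 3v^{3} - 2u^{2} - 2v^{2} → u^{3} - 2u^{2}v + uv^{2} + 3v^{3} - 2u^{2} - 2uv + v^{2} - 3v
  leading term u^{3}: subtract (u)·f_3 from u^{3} - 2u^{2}v + uv^{2} + 3v^{3} - 2u^{2} - 2uv + v^{2} - 3v → -2u^{2}v + uv^{2} + 3v^{3} - 2u^{2} - uv + v^{2} + 3u - 3v
  leading term u^{2}v: subtract (-1)·f_1 from -2u^{2}v + uv^{2} + 3v^{3} - 2u^{2} - uv + v^{2} + 3u - 3v → uv^{2} - v^{3} - 2u^{2} - uv + v^{2} + 2u + 2v + 2
  leading term uv^{2}: subtract (-3u)·h_5 from uv^{2} - v^{3} - 2u^{2} - uv + v^{2} + 2u + 2v + 2 → -v^{3} + u^{2} + 3uv + v^{2} + 3u + 2v + 2
  leading term v^{3}: subtract (-3)·h_4 from -v^{3} + u^{2} + 3uv + v^{2} + 3u + 2v + 2 → u^{2} + 3uv - 2v^{2} + 2u - 3v - 3
  leading term u^{2}: subtract (1)·f_3 from u^{2} + 3uv - 2v^{2} + 2u - 3v - 3 → 3uv - 2v^{2} + 2u - 2v
  leading term uv: no divisor's leading term divides it; move 3uv to the remainder.
  leading term v^{2}: subtract (-1)·h_5 from -2v^{2} + 2u - 2v → 3u - 3v - 2
  leading term u: no divisor's leading term divides it; move 3u to the remainder.
  leading term v: no divisor's leading term divides it; move -3v to the remainder.
  leading term 1: no divisor's leading term divides it; move -2 to the remainder.
  remainder 3uv + 3u - 3v - 2 ≠ 0; add h_6 = 3uv + 3u - 3v - 2 to the basis.

S(f_1,h_5): lcm = u^{2}v^{2}. S = -2v^{4} + 3u^{3} - 3u^{2}v + u^{2} + 3uv - v^{2} + v.
  leading term v^{4}: subtract (v)·h_4 from -2v^{4} + 3u^{3} - 3u^{2}v + u^{2} + 3uv - v^{2} + v → 3u^{3} - 3u^{2}v + v^{3} + u^{2} + uv + 3v^{2} - 2v
  leading term u^{3}: subtract (3u)·f_3 from 3u^{3} - 3u^{2}v + v^{3} + u^{2} + uv + 3v^{2} - 2v → -3u^{2}v + v^{3} + u^{2} - 3uv + 3v^{2} + 2u - 2v
  leading term u^{2}v: subtract (2)·f_1 from -3u^{2}v + v^{3} + u^{2} - 3uv + 3v^{2} + 2u - 2v → 2v^{3} + u^{2} - 3uv + 3v^{2} - 3u + 2v + 3
  leading term v^{3}: subtract (-1)·h_4 from 2v^{3} + u^{2} - 3uv + 3v^{2} - 3u + 2v + 3 → u^{2} - 3uv + 2v^{2} - u - 2v - 1
  leading term u^{2}: subtract (1)·f_3 from u^{2} - 3uv + 2v^{2} - u - 2v - 1 → -3uv + 2v^{2} - u - v + 2
  leading term uv: subtract (-1)·h_6 from -3uv + 2v^{2} - u - v + 2 → 2v^{2} + 2u + 3v
  leading term v^{2}: subtract (1)·h_5 from 2v^{2} + 2u + 3v → u - 3v + 2
  leading term u: no divisor's leading term divides it; move u to the remainder.
  leading term v: no divisor's leading term divides it; move -3v to the remainder.
  leading term 1: no divisor's leading term divides it; move 2 to the remainder.
  remainder u - 3v + 2 ≠ 0; add h_7 = u - 3v + 2 to the basis.

S(f_1,h_6): lcm = u^{2}v. S = -2v^{3} - u^{2} + uv - u - v + 1.
  leading term v^{3}: subtract (1)·h_4 from -2v^{3} - u^{2} + uv - u - v + 1 → -u^{2} + uv + v^{2} - 3u + 3v - 2
  leading term u^{2}: subtract (-1)·f_3 from -u^{2} + uv + v^{2} - 3u + 3v - 2 → uv + v^{2} - 3u + 2v + 2
  leading term uv: subtract (-2)·h_6 from uv + v^{2} - 3u + 2v + 2 → v^{2} + 3u + 3v - 2
  leading term v^{2}: subtract (-3)·h_5 from v^{2} + 3u + 3v - 2 → -u - 1
  leading term u: subtract (-1)·h_7 from -u - 1 → -3v + 1
  leading term v: no divisor's leading term divides it; move -3v to the remainder.
  leading term 1: no divisor's leading term divides it; move 1 to the remainder.
  remainder -3v + 1 ≠ 0; add h_8 = -3v + 1 to the basis.

The other S-polynomials (S(f_2,f_3), S(f_2,h_4), S(f_3,h_4), S(f_2,h_5), S(f_3,h_5), S(h_4,h_5), S(f_2,h_6), S(f_3,h_6), S(h_4,h_6), S(h_5,h_6), S(f_1,h_7), S(f_2,h_7), S(f_3,h_7), S(h_4,h_7), S(h_5,h_7), S(h_6,h_7), S(f_1,h_8), S(f_2,h_8), S(f_3,h_8), S(h_4,h_8), S(h_5,h_8), S(h_6,h_8), S(h_7,h_8)) all reduce to 0 modulo the current basis, so we have a Gröbner basis.
Inter-reduce: drop elements whose leading term is divisible by another's, tail-reduce, and make monic.
Reduced Gröbner basis: {u + 1, v + 2}.
Label its elements g_1 = u + 1, g_2 = v + 2.

Reduce p = -2uv + v - 1 modulo G:
  leading term uv: subtract (-2v)·g_1 from -2uv + v - 1 → 3v - 1
  leading term v: subtract (3)·g_2 from 3v - 1 → 0
  normal form = 0.
Since the normal form is 0, p ∈ I.

The remainder on division by a Gröbner basis is unique — it is the normal form.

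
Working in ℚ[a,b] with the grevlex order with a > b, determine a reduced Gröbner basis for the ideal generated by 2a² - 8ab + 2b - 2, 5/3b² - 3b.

f_1 = 2a² - 8ab + 2b - 2, LT = a².
f_2 = 5/3b² - 3b, LT = b².

The S-polynomials (S(f_1,f_2)) all reduce to 0 modulo the current basis, so we have a Gröbner basis.

G = {a² - 4ab + b - 1, b² - 9/5b}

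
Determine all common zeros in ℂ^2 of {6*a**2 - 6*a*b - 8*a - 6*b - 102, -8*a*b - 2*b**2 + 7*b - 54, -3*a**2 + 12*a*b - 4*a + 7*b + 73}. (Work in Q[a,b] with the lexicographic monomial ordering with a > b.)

Compute a lex Gröbner basis by Buchberger's algorithm.
f_1 = 6*a**2 - 6*a*b - 8*a - 6*b - 102, LT = a**2.
f_2 = -8*a*b - 2*b**2 + 7*b - 54, LT = a*b.
f_3 = -3*a**2 + 12*a*b - 4*a + 7*b + 73, LT = a**2.

S(f_1,f_2): lcm = a**2*b. S = -5/4*a*b**2 - 11/24*a*b - 27/4*a - b**2 - 17*b.
  leading term a*b**2: subtract (5/32*b)·f_2 from -5/4*a*b**2 - 11/24*a*b - 27/4*a - b**2 - 17*b → -11/24*a*b - 27/4*a + 5/16*b**3 - 67/32*b**2 - 137/16*b
  leading term a*b: subtract (11/192)·f_2 from -11/24*a*b - 27/4*a + 5/16*b**3 - 67/32*b**2 - 137/16*b → -27/4*a + 5/16*b**3 - 95/48*b**2 - 1721/192*b + 99/32
  leading term a: no divisor's leading term divides it; move -27/4*a to the remainder.
  leading term b**3: no divisor's leading term divides it; move 5/16*b**3 to the remainder.
  leading term b**2: no divisor's leading term divides it; move -95/48*b**2 to the remainder.
  leading term b: no divisor's leading term divides it; move -1721/192*b to the remainder.
  leading term 1: no divisor's leading term divides it; move 99/32 to the remainder.
  remainder -27/4*a + 5/16*b**3 - 95/48*b**2 - 1721/192*b + 99/32 ≠ 0; add h_4 = -27/4*a + 5/16*b**3 - 95/48*b**2 - 1721/192*b + 99/32 to the basis.

S(f_1,f_3): lcm = a**2. S = 3*a*b - 8/3*a + 4/3*b + 22/3.
  leading term a*b: subtract (-3/8)·f_2 from 3*a*b - 8/3*a + 4/3*b + 22/3 → -8/3*a - 3/4*b**2 + 95/24*b - 155/12
  leading term a: subtract (32/81)·h_4 from -8/3*a - 3/4*b**2 + 95/24*b - 155/12 → -10/81*b**3 + 31/972*b**2 + 14579/1944*b - 509/36
  leading term b**3: no divisor's leading term divides it; move -10/81*b**3 to the remainder.
  leading term b**2: no divisor's leading term divides it; move 31/972*b**2 to the remainder.
  leading term b: no divisor's leading term divides it; move 14579/1944*b to the remainder.
  leading term 1: no divisor's leading term divides it; move -509/36 to the remainder.
  remainder -10/81*b**3 + 31/972*b**2 + 14579/1944*b - 509/36 ≠ 0; add h_5 = -10/81*b**3 + 31/972*b**2 + 14579/1944*b - 509/36 to the basis.

S(f_2,f_3): lcm = a**2*b. S = 17/4*a*b**2 - 53/24*a*b + 27/4*a + 7/3*b**2 + 73/3*b.
  leading term a*b**2: subtract (-17/32*b)·f_2 from 17/4*a*b**2 - 53/24*a*b + 27/4*a + 7/3*b**2 + 73/3*b → -53/24*a*b + 27/4*a - 17/16*b**3 + 581/96*b**2 - 209/48*b
  leading term a*b: subtract (53/192)·f_2 from -53/24*a*b + 27/4*a - 17/16*b**3 + 581/96*b**2 - 209/48*b → 27/4*a - 17/16*b**3 + 317/48*b**2 - 1207/192*b + 477/32
  leading term a: subtract (-1)·h_4 from 27/4*a - 17/16*b**3 + 317/48*b**2 - 1207/192*b + 477/32 → -3/4*b**3 + 37/8*b**2 - 61/4*b + 18
  leading term b**3: subtract (243/40)·h_5 from -3/4*b**3 + 37/8*b**2 - 61/4*b + 18 → 709/160*b**2 - 19459/320*b + 16623/160
  leading term b**2: no divisor's leading term divides it; move 709/160*b**2 to the remainder.
  leading term b: no divisor's leading term divides it; move -19459/320*b to the remainder.
  leading term 1: no divisor's leading term divides it; move 16623/160 to the remainder.
  remainder 709/160*b**2 - 19459/320*b + 16623/160 ≠ 0; add h_6 = 709/160*b**2 - 19459/320*b + 16623/160 to the basis.

S(f_2,h_5): lcm = a*b**3. S = 31/120*a*b**2 + 14579/240*a*b - 4581/40*a + 1/4*b**4 - 7/8*b**3 + 27/4*b**2.
  leading term a*b**2: subtract (-31/960*b)·f_2 from 31/120*a*b**2 + 14579/240*a*b - 4581/40*a + 1/4*b**4 - 7/8*b**3 + 27/4*b**2 → 14579/240*a*b - 4581/40*a + 1/4*b**4 - 451/480*b**3 + 6697/960*b**2 - 279/160*b
  leading term a*b: subtract (-14579/1920)·f_2 from 14579/240*a*b - 4581/40*a + 1/4*b**4 - 451/480*b**3 + 6697/960*b**2 - 279/160*b → -4581/40*a + 1/4*b**4 - 451/480*b**3 - 3941/480*b**2 + 19741/384*b - 131211/320
  leading term a: subtract (509/30)·h_4 from -4581/40*a + 1/4*b**4 - 451/480*b**3 - 3941/480*b**2 + 19741/384*b - 131211/320 → 1/4*b**4 - 749/120*b**3 + 9133/360*b**2 + 146513/720*b - 18501/40
  leading term b**4: subtract (-81/40*b)·h_5 from 1/4*b**4 - 749/120*b**3 + 9133/360*b**2 + 146513/720*b - 18501/40 → -593/96*b**3 + 116801/2880*b**2 + 251797/1440*b - 18501/40
  leading term b**3: subtract (16011/320)·h_5 from -593/96*b**3 + 116801/2880*b**2 + 251797/1440*b - 18501/40 → 49869/1280*b**2 - 102591/512*b + 313479/1280
  leading term b**2: subtract (49869/5672)·h_6 from 49869/1280*b**2 - 102591/512*b + 313479/1280 → 4739967/14180*b - 4739967/7090
  leading term b: no divisor's leading term divides it; move 4739967/14180*b to the remainder.
  leading term 1: no divisor's leading term divides it; move -4739967/7090 to the remainder.
  remainder 4739967/14180*b - 4739967/7090 ≠ 0; add h_7 = 4739967/14180*b - 4739967/7090 to the basis.

The other S-polynomials (S(f_1,h_4), S(f_2,h_4), S(f_3,h_4), S(f_1,h_5), S(f_3,h_5), S(h_4,h_5), S(f_1,h_6), S(f_2,h_6), S(f_3,h_6), S(h_4,h_6), S(h_5,h_6), S(f_1,h_7), S(f_2,h_7), S(f_3,h_7), S(h_4,h_7), S(h_5,h_7), S(h_6,h_7)) all reduce to 0 modulo the current basis, so we have a Gröbner basis.
Inter-reduce: drop elements whose leading term is divisible by another's, tail-reduce, and make monic.
Reduced Gröbner basis: {a + 3, b - 2}.

The lex basis is triangular: the last element involves only b. Solving b - 2 = 0 gives b ∈ {2}; substituting each value into the earlier elements determines the remaining variables.
  b = 2: the earlier basis element becomes a + 3 = 0, giving a = -3 — point (-3, 2).

{(-3, 2)}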